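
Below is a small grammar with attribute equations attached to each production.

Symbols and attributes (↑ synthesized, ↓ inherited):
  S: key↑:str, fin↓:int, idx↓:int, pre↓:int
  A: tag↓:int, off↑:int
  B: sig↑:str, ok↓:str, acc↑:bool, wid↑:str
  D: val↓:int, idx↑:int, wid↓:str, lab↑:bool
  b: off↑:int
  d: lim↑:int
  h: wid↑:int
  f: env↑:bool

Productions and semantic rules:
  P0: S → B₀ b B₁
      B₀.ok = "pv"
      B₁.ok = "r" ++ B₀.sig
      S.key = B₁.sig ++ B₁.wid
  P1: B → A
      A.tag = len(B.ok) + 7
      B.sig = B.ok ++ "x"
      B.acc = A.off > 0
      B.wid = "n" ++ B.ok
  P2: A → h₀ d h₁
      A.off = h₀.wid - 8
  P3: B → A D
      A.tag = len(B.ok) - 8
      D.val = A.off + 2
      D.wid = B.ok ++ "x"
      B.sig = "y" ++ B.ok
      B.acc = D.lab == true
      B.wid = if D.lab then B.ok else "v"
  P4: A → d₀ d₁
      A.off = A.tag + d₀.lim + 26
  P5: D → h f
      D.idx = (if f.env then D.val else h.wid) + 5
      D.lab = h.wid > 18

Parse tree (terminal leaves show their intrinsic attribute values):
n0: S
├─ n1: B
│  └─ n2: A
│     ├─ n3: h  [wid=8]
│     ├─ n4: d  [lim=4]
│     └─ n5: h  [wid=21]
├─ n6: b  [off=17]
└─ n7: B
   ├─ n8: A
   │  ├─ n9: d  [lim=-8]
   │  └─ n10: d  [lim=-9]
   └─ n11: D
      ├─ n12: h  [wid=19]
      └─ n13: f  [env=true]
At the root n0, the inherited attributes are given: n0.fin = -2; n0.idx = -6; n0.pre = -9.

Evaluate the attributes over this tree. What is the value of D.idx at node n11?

1. n0.fin = -2  [given at root]
2. n0.idx = -6  [given at root]
3. n0.pre = -9  [given at root]
4. n1.ok = "pv"  ["pv"]
5. n2.tag = 9  [len(B.ok) + 7]
6. n3.wid = 8  [terminal]
7. n4.lim = 4  [terminal]
8. n5.wid = 21  [terminal]
9. n2.off = 0  [h₀.wid - 8]
10. n1.sig = "pvx"  [B.ok ++ "x"]
11. n1.acc = false  [A.off > 0]
12. n1.wid = "npv"  ["n" ++ B.ok]
13. n6.off = 17  [terminal]
14. n7.ok = "rpvx"  ["r" ++ B₀.sig]
15. n8.tag = -4  [len(B.ok) - 8]
16. n9.lim = -8  [terminal]
17. n10.lim = -9  [terminal]
18. n8.off = 14  [A.tag + d₀.lim + 26]
19. n11.val = 16  [A.off + 2]
20. n11.wid = "rpvxx"  [B.ok ++ "x"]
21. n12.wid = 19  [terminal]
22. n13.env = true  [terminal]
23. n11.idx = 21  [(if f.env then D.val else h.wid) + 5]
24. n11.lab = true  [h.wid > 18]
25. n7.sig = "yrpvx"  ["y" ++ B.ok]
26. n7.acc = true  [D.lab == true]
27. n7.wid = "rpvx"  [if D.lab then B.ok else "v"]
28. n0.key = "yrpvxrpvx"  [B₁.sig ++ B₁.wid]

21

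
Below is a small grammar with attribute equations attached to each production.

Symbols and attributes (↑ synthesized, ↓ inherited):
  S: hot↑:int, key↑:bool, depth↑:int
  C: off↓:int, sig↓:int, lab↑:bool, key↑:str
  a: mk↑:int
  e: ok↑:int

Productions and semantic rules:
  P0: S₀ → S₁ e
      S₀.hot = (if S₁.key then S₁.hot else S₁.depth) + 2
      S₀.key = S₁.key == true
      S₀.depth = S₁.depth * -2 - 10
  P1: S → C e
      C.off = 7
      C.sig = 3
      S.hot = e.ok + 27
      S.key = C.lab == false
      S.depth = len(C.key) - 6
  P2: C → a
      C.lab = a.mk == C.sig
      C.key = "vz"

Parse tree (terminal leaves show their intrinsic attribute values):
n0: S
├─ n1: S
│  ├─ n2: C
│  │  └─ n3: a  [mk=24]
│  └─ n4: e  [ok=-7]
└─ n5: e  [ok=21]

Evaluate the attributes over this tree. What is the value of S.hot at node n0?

22

1. n2.off = 7  [7]
2. n2.sig = 3  [3]
3. n3.mk = 24  [terminal]
4. n2.lab = false  [a.mk == C.sig]
5. n2.key = "vz"  ["vz"]
6. n4.ok = -7  [terminal]
7. n1.hot = 20  [e.ok + 27]
8. n1.key = true  [C.lab == false]
9. n1.depth = -4  [len(C.key) - 6]
10. n5.ok = 21  [terminal]
11. n0.hot = 22  [(if S₁.key then S₁.hot else S₁.depth) + 2]
12. n0.key = true  [S₁.key == true]
13. n0.depth = -2  [S₁.depth * -2 - 10]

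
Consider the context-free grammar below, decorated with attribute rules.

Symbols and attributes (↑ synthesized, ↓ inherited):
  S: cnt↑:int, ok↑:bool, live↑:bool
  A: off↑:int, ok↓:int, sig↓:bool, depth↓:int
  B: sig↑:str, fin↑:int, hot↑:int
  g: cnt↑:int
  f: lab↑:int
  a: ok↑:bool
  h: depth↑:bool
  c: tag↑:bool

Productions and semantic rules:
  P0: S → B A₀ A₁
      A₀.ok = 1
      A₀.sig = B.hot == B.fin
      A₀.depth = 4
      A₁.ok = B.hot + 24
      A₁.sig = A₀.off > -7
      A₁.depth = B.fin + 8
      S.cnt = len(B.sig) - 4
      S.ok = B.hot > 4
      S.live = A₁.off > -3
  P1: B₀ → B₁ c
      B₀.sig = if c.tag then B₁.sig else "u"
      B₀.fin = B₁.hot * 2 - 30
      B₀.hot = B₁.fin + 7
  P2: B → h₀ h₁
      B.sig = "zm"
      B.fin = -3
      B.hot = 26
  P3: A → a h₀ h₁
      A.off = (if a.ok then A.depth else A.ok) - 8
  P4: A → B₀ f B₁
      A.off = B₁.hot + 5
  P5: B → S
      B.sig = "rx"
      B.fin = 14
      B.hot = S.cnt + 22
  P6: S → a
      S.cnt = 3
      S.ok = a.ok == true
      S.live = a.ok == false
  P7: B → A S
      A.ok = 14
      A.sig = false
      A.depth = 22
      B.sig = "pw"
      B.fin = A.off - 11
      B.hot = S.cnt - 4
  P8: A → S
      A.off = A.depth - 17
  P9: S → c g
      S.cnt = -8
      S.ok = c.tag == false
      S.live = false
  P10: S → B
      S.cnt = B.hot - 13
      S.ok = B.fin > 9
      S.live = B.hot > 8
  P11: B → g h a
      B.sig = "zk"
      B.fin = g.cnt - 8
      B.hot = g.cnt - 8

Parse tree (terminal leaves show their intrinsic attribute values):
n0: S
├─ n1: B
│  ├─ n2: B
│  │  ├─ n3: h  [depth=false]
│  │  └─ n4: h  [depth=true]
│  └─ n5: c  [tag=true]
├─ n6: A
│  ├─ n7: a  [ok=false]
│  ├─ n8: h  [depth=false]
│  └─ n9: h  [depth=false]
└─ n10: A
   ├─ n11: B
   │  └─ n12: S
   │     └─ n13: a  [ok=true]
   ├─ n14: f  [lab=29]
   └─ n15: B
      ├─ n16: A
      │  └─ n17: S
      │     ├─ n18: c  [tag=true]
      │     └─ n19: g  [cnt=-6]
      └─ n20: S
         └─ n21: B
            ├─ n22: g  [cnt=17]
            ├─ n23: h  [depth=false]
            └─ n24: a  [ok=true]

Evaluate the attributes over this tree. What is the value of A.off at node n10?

1. n3.depth = false  [terminal]
2. n4.depth = true  [terminal]
3. n2.sig = "zm"  ["zm"]
4. n2.fin = -3  [-3]
5. n2.hot = 26  [26]
6. n5.tag = true  [terminal]
7. n1.sig = "zm"  [if c.tag then B₁.sig else "u"]
8. n1.fin = 22  [B₁.hot * 2 - 30]
9. n1.hot = 4  [B₁.fin + 7]
10. n6.ok = 1  [1]
11. n6.sig = false  [B.hot == B.fin]
12. n6.depth = 4  [4]
13. n7.ok = false  [terminal]
14. n8.depth = false  [terminal]
15. n9.depth = false  [terminal]
16. n6.off = -7  [(if a.ok then A.depth else A.ok) - 8]
17. n10.ok = 28  [B.hot + 24]
18. n10.sig = false  [A₀.off > -7]
19. n10.depth = 30  [B.fin + 8]
20. n13.ok = true  [terminal]
21. n12.cnt = 3  [3]
22. n12.ok = true  [a.ok == true]
23. n12.live = false  [a.ok == false]
24. n11.sig = "rx"  ["rx"]
25. n11.fin = 14  [14]
26. n11.hot = 25  [S.cnt + 22]
27. n14.lab = 29  [terminal]
28. n16.ok = 14  [14]
29. n16.sig = false  [false]
30. n16.depth = 22  [22]
31. n18.tag = true  [terminal]
32. n19.cnt = -6  [terminal]
33. n17.cnt = -8  [-8]
34. n17.ok = false  [c.tag == false]
35. n17.live = false  [false]
36. n16.off = 5  [A.depth - 17]
37. n22.cnt = 17  [terminal]
38. n23.depth = false  [terminal]
39. n24.ok = true  [terminal]
40. n21.sig = "zk"  ["zk"]
41. n21.fin = 9  [g.cnt - 8]
42. n21.hot = 9  [g.cnt - 8]
43. n20.cnt = -4  [B.hot - 13]
44. n20.ok = false  [B.fin > 9]
45. n20.live = true  [B.hot > 8]
46. n15.sig = "pw"  ["pw"]
47. n15.fin = -6  [A.off - 11]
48. n15.hot = -8  [S.cnt - 4]
49. n10.off = -3  [B₁.hot + 5]
50. n0.cnt = -2  [len(B.sig) - 4]
51. n0.ok = false  [B.hot > 4]
52. n0.live = false  [A₁.off > -3]

-3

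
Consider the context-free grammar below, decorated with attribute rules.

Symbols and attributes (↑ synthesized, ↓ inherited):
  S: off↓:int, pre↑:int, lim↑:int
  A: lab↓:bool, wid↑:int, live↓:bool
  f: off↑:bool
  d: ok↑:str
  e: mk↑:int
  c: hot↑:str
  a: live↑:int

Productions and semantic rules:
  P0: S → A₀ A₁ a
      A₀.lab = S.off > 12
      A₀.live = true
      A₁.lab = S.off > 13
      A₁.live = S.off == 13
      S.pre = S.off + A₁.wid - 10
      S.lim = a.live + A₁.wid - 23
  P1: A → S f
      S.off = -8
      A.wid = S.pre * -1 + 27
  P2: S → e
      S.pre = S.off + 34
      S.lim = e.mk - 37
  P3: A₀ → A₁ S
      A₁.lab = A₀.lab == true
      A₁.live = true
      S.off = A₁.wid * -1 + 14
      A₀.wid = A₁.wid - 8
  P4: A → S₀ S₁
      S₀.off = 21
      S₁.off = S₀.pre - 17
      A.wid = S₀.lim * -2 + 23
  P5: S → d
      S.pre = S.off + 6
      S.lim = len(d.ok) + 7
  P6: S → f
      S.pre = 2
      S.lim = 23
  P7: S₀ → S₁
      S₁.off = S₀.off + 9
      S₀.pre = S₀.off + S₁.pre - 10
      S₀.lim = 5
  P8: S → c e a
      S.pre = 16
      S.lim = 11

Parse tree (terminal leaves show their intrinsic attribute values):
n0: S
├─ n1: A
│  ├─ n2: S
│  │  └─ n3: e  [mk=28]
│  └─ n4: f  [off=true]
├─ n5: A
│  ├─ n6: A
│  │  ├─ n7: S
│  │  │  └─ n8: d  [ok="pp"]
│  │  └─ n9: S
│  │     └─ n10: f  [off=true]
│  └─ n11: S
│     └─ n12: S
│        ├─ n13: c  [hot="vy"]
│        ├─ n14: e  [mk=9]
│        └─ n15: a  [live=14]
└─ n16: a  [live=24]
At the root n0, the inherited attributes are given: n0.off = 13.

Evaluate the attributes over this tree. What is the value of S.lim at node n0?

1. n0.off = 13  [given at root]
2. n1.lab = true  [S.off > 12]
3. n1.live = true  [true]
4. n2.off = -8  [-8]
5. n3.mk = 28  [terminal]
6. n2.pre = 26  [S.off + 34]
7. n2.lim = -9  [e.mk - 37]
8. n4.off = true  [terminal]
9. n1.wid = 1  [S.pre * -1 + 27]
10. n5.lab = false  [S.off > 13]
11. n5.live = true  [S.off == 13]
12. n6.lab = false  [A₀.lab == true]
13. n6.live = true  [true]
14. n7.off = 21  [21]
15. n8.ok = "pp"  [terminal]
16. n7.pre = 27  [S.off + 6]
17. n7.lim = 9  [len(d.ok) + 7]
18. n9.off = 10  [S₀.pre - 17]
19. n10.off = true  [terminal]
20. n9.pre = 2  [2]
21. n9.lim = 23  [23]
22. n6.wid = 5  [S₀.lim * -2 + 23]
23. n11.off = 9  [A₁.wid * -1 + 14]
24. n12.off = 18  [S₀.off + 9]
25. n13.hot = "vy"  [terminal]
26. n14.mk = 9  [terminal]
27. n15.live = 14  [terminal]
28. n12.pre = 16  [16]
29. n12.lim = 11  [11]
30. n11.pre = 15  [S₀.off + S₁.pre - 10]
31. n11.lim = 5  [5]
32. n5.wid = -3  [A₁.wid - 8]
33. n16.live = 24  [terminal]
34. n0.pre = 0  [S.off + A₁.wid - 10]
35. n0.lim = -2  [a.live + A₁.wid - 23]

-2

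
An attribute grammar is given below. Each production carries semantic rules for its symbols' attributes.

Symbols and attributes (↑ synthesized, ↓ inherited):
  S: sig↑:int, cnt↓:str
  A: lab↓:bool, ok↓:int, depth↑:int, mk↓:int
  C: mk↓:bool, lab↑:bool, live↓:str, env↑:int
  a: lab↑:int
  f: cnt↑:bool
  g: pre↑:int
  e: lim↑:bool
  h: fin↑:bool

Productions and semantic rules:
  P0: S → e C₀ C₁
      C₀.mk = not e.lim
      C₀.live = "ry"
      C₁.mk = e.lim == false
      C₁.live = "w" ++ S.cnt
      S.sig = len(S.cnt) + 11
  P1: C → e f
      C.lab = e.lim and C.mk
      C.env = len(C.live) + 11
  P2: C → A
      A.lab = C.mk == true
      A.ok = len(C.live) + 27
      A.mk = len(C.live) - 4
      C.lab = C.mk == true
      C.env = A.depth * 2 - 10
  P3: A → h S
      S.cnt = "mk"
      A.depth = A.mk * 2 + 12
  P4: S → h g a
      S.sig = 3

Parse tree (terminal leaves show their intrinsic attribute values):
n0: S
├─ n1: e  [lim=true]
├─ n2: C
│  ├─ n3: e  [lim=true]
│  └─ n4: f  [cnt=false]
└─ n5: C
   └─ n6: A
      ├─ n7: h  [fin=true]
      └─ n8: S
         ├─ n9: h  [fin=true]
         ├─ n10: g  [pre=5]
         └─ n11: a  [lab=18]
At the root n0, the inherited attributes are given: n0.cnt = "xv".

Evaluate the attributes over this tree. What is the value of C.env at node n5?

10

1. n0.cnt = "xv"  [given at root]
2. n1.lim = true  [terminal]
3. n2.mk = false  [not e.lim]
4. n2.live = "ry"  ["ry"]
5. n3.lim = true  [terminal]
6. n4.cnt = false  [terminal]
7. n2.lab = false  [e.lim and C.mk]
8. n2.env = 13  [len(C.live) + 11]
9. n5.mk = false  [e.lim == false]
10. n5.live = "wxv"  ["w" ++ S.cnt]
11. n6.lab = false  [C.mk == true]
12. n6.ok = 30  [len(C.live) + 27]
13. n6.mk = -1  [len(C.live) - 4]
14. n7.fin = true  [terminal]
15. n8.cnt = "mk"  ["mk"]
16. n9.fin = true  [terminal]
17. n10.pre = 5  [terminal]
18. n11.lab = 18  [terminal]
19. n8.sig = 3  [3]
20. n6.depth = 10  [A.mk * 2 + 12]
21. n5.lab = false  [C.mk == true]
22. n5.env = 10  [A.depth * 2 - 10]
23. n0.sig = 13  [len(S.cnt) + 11]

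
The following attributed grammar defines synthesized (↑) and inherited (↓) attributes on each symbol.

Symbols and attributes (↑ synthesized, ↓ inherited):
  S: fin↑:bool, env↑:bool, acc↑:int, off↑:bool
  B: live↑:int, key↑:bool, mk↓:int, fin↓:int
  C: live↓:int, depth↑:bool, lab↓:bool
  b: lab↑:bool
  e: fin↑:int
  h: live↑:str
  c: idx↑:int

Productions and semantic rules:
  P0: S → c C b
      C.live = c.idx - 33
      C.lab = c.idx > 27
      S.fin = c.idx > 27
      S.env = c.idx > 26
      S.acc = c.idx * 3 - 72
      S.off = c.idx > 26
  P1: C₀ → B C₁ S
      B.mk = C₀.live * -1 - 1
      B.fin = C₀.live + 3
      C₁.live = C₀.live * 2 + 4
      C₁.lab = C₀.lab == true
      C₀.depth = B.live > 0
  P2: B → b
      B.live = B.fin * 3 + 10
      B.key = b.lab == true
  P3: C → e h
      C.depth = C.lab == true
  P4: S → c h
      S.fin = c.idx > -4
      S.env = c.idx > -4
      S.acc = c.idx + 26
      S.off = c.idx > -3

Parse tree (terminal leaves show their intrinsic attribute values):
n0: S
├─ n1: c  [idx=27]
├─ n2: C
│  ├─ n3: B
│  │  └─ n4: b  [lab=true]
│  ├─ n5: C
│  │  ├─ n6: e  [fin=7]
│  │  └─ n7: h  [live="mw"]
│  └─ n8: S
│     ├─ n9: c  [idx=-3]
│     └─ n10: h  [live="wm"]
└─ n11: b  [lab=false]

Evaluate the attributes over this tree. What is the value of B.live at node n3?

1. n1.idx = 27  [terminal]
2. n2.live = -6  [c.idx - 33]
3. n2.lab = false  [c.idx > 27]
4. n3.mk = 5  [C₀.live * -1 - 1]
5. n3.fin = -3  [C₀.live + 3]
6. n4.lab = true  [terminal]
7. n3.live = 1  [B.fin * 3 + 10]
8. n3.key = true  [b.lab == true]
9. n5.live = -8  [C₀.live * 2 + 4]
10. n5.lab = false  [C₀.lab == true]
11. n6.fin = 7  [terminal]
12. n7.live = "mw"  [terminal]
13. n5.depth = false  [C.lab == true]
14. n9.idx = -3  [terminal]
15. n10.live = "wm"  [terminal]
16. n8.fin = true  [c.idx > -4]
17. n8.env = true  [c.idx > -4]
18. n8.acc = 23  [c.idx + 26]
19. n8.off = false  [c.idx > -3]
20. n2.depth = true  [B.live > 0]
21. n11.lab = false  [terminal]
22. n0.fin = false  [c.idx > 27]
23. n0.env = true  [c.idx > 26]
24. n0.acc = 9  [c.idx * 3 - 72]
25. n0.off = true  [c.idx > 26]

1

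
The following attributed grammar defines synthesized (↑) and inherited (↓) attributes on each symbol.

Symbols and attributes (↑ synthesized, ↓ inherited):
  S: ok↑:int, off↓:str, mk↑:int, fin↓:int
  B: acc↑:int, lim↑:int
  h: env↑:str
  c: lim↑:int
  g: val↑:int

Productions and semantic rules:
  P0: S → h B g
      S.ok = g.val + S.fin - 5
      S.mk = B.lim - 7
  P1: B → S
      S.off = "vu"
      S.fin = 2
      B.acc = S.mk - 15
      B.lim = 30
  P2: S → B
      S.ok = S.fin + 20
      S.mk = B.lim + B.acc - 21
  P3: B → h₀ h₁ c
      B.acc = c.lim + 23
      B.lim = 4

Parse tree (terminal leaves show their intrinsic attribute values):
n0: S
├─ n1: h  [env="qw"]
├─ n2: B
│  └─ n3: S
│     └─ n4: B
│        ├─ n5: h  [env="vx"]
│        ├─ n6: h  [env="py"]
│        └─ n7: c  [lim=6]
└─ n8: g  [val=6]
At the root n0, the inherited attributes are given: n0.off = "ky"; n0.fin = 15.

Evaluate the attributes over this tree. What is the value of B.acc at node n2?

1. n0.off = "ky"  [given at root]
2. n0.fin = 15  [given at root]
3. n1.env = "qw"  [terminal]
4. n3.off = "vu"  ["vu"]
5. n3.fin = 2  [2]
6. n5.env = "vx"  [terminal]
7. n6.env = "py"  [terminal]
8. n7.lim = 6  [terminal]
9. n4.acc = 29  [c.lim + 23]
10. n4.lim = 4  [4]
11. n3.ok = 22  [S.fin + 20]
12. n3.mk = 12  [B.lim + B.acc - 21]
13. n2.acc = -3  [S.mk - 15]
14. n2.lim = 30  [30]
15. n8.val = 6  [terminal]
16. n0.ok = 16  [g.val + S.fin - 5]
17. n0.mk = 23  [B.lim - 7]

-3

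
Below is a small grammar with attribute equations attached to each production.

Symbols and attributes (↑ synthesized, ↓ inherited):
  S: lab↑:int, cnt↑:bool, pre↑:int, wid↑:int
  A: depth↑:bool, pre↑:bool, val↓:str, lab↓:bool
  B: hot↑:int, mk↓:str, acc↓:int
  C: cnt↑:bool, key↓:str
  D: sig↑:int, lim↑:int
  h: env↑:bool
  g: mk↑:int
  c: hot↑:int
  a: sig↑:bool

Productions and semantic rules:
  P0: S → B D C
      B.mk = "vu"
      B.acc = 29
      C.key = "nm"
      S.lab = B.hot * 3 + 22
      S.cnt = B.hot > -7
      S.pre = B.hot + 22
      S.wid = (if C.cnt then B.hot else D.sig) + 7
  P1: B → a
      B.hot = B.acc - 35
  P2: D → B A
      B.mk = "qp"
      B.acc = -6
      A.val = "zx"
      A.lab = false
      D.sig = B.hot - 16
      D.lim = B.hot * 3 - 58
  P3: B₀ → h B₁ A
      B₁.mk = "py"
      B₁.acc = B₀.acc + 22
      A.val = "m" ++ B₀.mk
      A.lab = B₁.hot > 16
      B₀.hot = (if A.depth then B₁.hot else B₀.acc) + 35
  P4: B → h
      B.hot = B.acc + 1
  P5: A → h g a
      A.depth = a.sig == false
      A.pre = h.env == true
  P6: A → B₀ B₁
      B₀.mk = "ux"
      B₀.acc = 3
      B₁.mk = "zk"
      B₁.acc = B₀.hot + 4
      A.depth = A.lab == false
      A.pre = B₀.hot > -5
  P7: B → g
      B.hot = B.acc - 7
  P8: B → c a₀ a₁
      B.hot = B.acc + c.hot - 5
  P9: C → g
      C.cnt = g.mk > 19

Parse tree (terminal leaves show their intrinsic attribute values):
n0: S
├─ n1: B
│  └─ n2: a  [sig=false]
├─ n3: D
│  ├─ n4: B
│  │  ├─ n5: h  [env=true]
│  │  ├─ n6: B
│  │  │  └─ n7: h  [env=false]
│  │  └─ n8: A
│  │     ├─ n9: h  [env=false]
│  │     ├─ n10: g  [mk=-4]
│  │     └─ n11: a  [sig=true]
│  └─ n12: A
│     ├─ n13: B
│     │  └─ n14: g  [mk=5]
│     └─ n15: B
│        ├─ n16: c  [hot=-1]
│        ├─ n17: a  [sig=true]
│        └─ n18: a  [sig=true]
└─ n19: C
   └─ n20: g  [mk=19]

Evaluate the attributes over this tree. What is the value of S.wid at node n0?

1. n1.mk = "vu"  ["vu"]
2. n1.acc = 29  [29]
3. n2.sig = false  [terminal]
4. n1.hot = -6  [B.acc - 35]
5. n4.mk = "qp"  ["qp"]
6. n4.acc = -6  [-6]
7. n5.env = true  [terminal]
8. n6.mk = "py"  ["py"]
9. n6.acc = 16  [B₀.acc + 22]
10. n7.env = false  [terminal]
11. n6.hot = 17  [B.acc + 1]
12. n8.val = "mqp"  ["m" ++ B₀.mk]
13. n8.lab = true  [B₁.hot > 16]
14. n9.env = false  [terminal]
15. n10.mk = -4  [terminal]
16. n11.sig = true  [terminal]
17. n8.depth = false  [a.sig == false]
18. n8.pre = false  [h.env == true]
19. n4.hot = 29  [(if A.depth then B₁.hot else B₀.acc) + 35]
20. n12.val = "zx"  ["zx"]
21. n12.lab = false  [false]
22. n13.mk = "ux"  ["ux"]
23. n13.acc = 3  [3]
24. n14.mk = 5  [terminal]
25. n13.hot = -4  [B.acc - 7]
26. n15.mk = "zk"  ["zk"]
27. n15.acc = 0  [B₀.hot + 4]
28. n16.hot = -1  [terminal]
29. n17.sig = true  [terminal]
30. n18.sig = true  [terminal]
31. n15.hot = -6  [B.acc + c.hot - 5]
32. n12.depth = true  [A.lab == false]
33. n12.pre = true  [B₀.hot > -5]
34. n3.sig = 13  [B.hot - 16]
35. n3.lim = 29  [B.hot * 3 - 58]
36. n19.key = "nm"  ["nm"]
37. n20.mk = 19  [terminal]
38. n19.cnt = false  [g.mk > 19]
39. n0.lab = 4  [B.hot * 3 + 22]
40. n0.cnt = true  [B.hot > -7]
41. n0.pre = 16  [B.hot + 22]
42. n0.wid = 20  [(if C.cnt then B.hot else D.sig) + 7]

20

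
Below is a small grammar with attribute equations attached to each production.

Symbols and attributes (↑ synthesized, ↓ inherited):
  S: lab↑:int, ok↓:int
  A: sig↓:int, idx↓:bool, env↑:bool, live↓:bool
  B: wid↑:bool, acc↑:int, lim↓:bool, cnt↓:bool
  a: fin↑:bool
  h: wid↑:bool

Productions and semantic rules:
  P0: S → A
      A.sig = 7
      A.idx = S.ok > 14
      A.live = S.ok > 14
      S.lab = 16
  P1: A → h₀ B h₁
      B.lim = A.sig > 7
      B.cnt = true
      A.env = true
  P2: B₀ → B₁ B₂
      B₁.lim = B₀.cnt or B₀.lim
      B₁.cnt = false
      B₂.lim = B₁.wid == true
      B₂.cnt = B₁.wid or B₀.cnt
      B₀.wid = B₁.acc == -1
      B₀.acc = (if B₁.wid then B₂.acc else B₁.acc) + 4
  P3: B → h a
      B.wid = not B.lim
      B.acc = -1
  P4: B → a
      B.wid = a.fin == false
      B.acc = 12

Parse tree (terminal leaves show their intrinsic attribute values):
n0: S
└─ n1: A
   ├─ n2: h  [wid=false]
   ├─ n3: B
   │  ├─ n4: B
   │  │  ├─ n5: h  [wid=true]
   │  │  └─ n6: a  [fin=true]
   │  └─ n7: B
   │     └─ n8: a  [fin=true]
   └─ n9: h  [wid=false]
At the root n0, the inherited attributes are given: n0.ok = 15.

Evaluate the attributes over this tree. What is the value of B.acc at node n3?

3

1. n0.ok = 15  [given at root]
2. n1.sig = 7  [7]
3. n1.idx = true  [S.ok > 14]
4. n1.live = true  [S.ok > 14]
5. n2.wid = false  [terminal]
6. n3.lim = false  [A.sig > 7]
7. n3.cnt = true  [true]
8. n4.lim = true  [B₀.cnt or B₀.lim]
9. n4.cnt = false  [false]
10. n5.wid = true  [terminal]
11. n6.fin = true  [terminal]
12. n4.wid = false  [not B.lim]
13. n4.acc = -1  [-1]
14. n7.lim = false  [B₁.wid == true]
15. n7.cnt = true  [B₁.wid or B₀.cnt]
16. n8.fin = true  [terminal]
17. n7.wid = false  [a.fin == false]
18. n7.acc = 12  [12]
19. n3.wid = true  [B₁.acc == -1]
20. n3.acc = 3  [(if B₁.wid then B₂.acc else B₁.acc) + 4]
21. n9.wid = false  [terminal]
22. n1.env = true  [true]
23. n0.lab = 16  [16]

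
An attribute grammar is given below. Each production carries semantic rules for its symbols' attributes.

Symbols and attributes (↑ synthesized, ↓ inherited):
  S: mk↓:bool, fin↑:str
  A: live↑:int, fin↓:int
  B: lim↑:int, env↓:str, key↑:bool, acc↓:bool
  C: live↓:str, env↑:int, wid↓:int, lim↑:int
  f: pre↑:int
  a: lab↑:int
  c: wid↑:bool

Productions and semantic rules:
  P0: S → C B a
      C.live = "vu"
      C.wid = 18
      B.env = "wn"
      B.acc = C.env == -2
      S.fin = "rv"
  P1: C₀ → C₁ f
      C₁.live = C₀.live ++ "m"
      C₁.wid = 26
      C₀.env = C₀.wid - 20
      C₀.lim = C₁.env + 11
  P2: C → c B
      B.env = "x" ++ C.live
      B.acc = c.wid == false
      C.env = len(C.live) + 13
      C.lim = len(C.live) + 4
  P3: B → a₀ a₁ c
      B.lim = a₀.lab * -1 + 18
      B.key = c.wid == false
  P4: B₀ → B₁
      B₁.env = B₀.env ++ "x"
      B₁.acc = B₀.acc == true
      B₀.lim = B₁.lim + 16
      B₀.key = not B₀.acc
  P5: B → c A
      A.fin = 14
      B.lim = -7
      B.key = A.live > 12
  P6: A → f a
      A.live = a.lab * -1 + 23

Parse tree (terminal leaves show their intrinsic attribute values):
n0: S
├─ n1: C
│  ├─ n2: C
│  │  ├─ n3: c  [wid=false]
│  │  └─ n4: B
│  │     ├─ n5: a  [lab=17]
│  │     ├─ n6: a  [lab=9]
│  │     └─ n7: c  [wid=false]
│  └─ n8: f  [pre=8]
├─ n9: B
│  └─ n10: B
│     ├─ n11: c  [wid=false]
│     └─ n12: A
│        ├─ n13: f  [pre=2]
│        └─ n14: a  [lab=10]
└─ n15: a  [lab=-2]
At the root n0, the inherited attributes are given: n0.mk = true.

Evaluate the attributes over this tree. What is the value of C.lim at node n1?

27

1. n0.mk = true  [given at root]
2. n1.live = "vu"  ["vu"]
3. n1.wid = 18  [18]
4. n2.live = "vum"  [C₀.live ++ "m"]
5. n2.wid = 26  [26]
6. n3.wid = false  [terminal]
7. n4.env = "xvum"  ["x" ++ C.live]
8. n4.acc = true  [c.wid == false]
9. n5.lab = 17  [terminal]
10. n6.lab = 9  [terminal]
11. n7.wid = false  [terminal]
12. n4.lim = 1  [a₀.lab * -1 + 18]
13. n4.key = true  [c.wid == false]
14. n2.env = 16  [len(C.live) + 13]
15. n2.lim = 7  [len(C.live) + 4]
16. n8.pre = 8  [terminal]
17. n1.env = -2  [C₀.wid - 20]
18. n1.lim = 27  [C₁.env + 11]
19. n9.env = "wn"  ["wn"]
20. n9.acc = true  [C.env == -2]
21. n10.env = "wnx"  [B₀.env ++ "x"]
22. n10.acc = true  [B₀.acc == true]
23. n11.wid = false  [terminal]
24. n12.fin = 14  [14]
25. n13.pre = 2  [terminal]
26. n14.lab = 10  [terminal]
27. n12.live = 13  [a.lab * -1 + 23]
28. n10.lim = -7  [-7]
29. n10.key = true  [A.live > 12]
30. n9.lim = 9  [B₁.lim + 16]
31. n9.key = false  [not B₀.acc]
32. n15.lab = -2  [terminal]
33. n0.fin = "rv"  ["rv"]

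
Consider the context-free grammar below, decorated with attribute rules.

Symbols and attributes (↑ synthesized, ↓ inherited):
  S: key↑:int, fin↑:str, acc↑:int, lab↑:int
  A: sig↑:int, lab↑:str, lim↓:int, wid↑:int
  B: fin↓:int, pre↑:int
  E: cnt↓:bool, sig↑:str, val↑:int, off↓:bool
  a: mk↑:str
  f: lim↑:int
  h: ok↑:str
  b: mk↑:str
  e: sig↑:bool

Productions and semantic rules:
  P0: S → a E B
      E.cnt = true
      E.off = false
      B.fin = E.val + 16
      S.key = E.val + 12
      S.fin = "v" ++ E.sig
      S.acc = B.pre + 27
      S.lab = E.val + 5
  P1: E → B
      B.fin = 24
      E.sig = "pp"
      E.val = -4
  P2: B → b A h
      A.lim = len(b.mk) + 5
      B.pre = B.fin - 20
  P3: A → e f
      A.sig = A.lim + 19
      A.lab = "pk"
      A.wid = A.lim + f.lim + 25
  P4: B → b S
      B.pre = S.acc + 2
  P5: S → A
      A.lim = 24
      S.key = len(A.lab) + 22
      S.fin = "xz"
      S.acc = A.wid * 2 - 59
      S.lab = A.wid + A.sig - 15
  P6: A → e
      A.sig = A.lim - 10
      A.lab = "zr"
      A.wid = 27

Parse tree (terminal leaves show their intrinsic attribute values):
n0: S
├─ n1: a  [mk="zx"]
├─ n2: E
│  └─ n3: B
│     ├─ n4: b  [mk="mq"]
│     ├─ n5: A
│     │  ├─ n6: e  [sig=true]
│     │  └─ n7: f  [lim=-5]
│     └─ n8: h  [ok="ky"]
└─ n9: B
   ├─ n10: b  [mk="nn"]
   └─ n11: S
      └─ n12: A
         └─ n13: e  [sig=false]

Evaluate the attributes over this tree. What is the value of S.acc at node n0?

24

1. n1.mk = "zx"  [terminal]
2. n2.cnt = true  [true]
3. n2.off = false  [false]
4. n3.fin = 24  [24]
5. n4.mk = "mq"  [terminal]
6. n5.lim = 7  [len(b.mk) + 5]
7. n6.sig = true  [terminal]
8. n7.lim = -5  [terminal]
9. n5.sig = 26  [A.lim + 19]
10. n5.lab = "pk"  ["pk"]
11. n5.wid = 27  [A.lim + f.lim + 25]
12. n8.ok = "ky"  [terminal]
13. n3.pre = 4  [B.fin - 20]
14. n2.sig = "pp"  ["pp"]
15. n2.val = -4  [-4]
16. n9.fin = 12  [E.val + 16]
17. n10.mk = "nn"  [terminal]
18. n12.lim = 24  [24]
19. n13.sig = false  [terminal]
20. n12.sig = 14  [A.lim - 10]
21. n12.lab = "zr"  ["zr"]
22. n12.wid = 27  [27]
23. n11.key = 24  [len(A.lab) + 22]
24. n11.fin = "xz"  ["xz"]
25. n11.acc = -5  [A.wid * 2 - 59]
26. n11.lab = 26  [A.wid + A.sig - 15]
27. n9.pre = -3  [S.acc + 2]
28. n0.key = 8  [E.val + 12]
29. n0.fin = "vpp"  ["v" ++ E.sig]
30. n0.acc = 24  [B.pre + 27]
31. n0.lab = 1  [E.val + 5]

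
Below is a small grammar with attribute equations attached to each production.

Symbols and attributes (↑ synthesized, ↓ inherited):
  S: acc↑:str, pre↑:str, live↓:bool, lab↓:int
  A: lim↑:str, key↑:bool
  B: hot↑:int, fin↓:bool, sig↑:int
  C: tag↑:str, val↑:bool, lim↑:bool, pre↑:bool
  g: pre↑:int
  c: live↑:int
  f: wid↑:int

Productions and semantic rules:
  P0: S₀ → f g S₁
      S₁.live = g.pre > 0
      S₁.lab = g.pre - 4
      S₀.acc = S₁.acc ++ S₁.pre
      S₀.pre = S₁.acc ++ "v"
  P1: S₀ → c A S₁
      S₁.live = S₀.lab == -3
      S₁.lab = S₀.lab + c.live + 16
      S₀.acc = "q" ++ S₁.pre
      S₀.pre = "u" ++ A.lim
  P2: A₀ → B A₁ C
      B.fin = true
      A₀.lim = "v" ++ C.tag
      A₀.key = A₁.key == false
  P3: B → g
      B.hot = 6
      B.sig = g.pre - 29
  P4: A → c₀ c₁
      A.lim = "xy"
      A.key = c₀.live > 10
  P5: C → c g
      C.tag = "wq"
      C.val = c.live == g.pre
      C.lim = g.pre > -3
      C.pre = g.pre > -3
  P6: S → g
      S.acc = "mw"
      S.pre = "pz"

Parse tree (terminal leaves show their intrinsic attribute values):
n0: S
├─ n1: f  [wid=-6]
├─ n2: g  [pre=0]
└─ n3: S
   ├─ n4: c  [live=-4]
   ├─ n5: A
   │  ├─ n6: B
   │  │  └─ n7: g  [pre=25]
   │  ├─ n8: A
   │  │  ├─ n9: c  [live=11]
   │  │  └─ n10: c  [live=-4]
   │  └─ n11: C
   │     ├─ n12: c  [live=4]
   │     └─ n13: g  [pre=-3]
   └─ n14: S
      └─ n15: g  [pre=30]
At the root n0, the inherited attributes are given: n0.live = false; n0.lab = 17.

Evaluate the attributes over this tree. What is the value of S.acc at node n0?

1. n0.live = false  [given at root]
2. n0.lab = 17  [given at root]
3. n1.wid = -6  [terminal]
4. n2.pre = 0  [terminal]
5. n3.live = false  [g.pre > 0]
6. n3.lab = -4  [g.pre - 4]
7. n4.live = -4  [terminal]
8. n6.fin = true  [true]
9. n7.pre = 25  [terminal]
10. n6.hot = 6  [6]
11. n6.sig = -4  [g.pre - 29]
12. n9.live = 11  [terminal]
13. n10.live = -4  [terminal]
14. n8.lim = "xy"  ["xy"]
15. n8.key = true  [c₀.live > 10]
16. n12.live = 4  [terminal]
17. n13.pre = -3  [terminal]
18. n11.tag = "wq"  ["wq"]
19. n11.val = false  [c.live == g.pre]
20. n11.lim = false  [g.pre > -3]
21. n11.pre = false  [g.pre > -3]
22. n5.lim = "vwq"  ["v" ++ C.tag]
23. n5.key = false  [A₁.key == false]
24. n14.live = false  [S₀.lab == -3]
25. n14.lab = 8  [S₀.lab + c.live + 16]
26. n15.pre = 30  [terminal]
27. n14.acc = "mw"  ["mw"]
28. n14.pre = "pz"  ["pz"]
29. n3.acc = "qpz"  ["q" ++ S₁.pre]
30. n3.pre = "uvwq"  ["u" ++ A.lim]
31. n0.acc = "qpzuvwq"  [S₁.acc ++ S₁.pre]
32. n0.pre = "qpzv"  [S₁.acc ++ "v"]

"qpzuvwq"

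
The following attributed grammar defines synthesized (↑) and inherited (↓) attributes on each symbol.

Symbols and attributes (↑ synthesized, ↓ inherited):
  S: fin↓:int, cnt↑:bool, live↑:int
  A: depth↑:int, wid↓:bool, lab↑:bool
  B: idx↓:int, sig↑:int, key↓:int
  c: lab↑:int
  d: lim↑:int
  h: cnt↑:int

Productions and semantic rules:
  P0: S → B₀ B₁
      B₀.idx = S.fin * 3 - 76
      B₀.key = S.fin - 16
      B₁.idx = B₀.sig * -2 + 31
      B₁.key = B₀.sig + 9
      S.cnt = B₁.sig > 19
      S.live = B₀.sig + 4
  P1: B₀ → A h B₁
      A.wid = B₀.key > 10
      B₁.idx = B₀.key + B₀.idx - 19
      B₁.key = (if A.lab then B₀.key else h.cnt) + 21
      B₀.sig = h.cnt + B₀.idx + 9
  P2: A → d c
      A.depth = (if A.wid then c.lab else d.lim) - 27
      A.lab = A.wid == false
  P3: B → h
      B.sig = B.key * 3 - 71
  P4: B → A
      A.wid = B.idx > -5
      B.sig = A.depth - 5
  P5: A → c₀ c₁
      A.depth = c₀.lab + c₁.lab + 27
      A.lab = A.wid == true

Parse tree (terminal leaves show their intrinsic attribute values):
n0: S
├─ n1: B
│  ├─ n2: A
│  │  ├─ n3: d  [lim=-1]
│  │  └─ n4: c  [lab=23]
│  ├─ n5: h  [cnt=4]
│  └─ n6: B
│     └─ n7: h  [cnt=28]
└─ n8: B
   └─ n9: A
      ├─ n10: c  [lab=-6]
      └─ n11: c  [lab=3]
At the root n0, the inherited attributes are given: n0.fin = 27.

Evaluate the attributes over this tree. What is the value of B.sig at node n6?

4

1. n0.fin = 27  [given at root]
2. n1.idx = 5  [S.fin * 3 - 76]
3. n1.key = 11  [S.fin - 16]
4. n2.wid = true  [B₀.key > 10]
5. n3.lim = -1  [terminal]
6. n4.lab = 23  [terminal]
7. n2.depth = -4  [(if A.wid then c.lab else d.lim) - 27]
8. n2.lab = false  [A.wid == false]
9. n5.cnt = 4  [terminal]
10. n6.idx = -3  [B₀.key + B₀.idx - 19]
11. n6.key = 25  [(if A.lab then B₀.key else h.cnt) + 21]
12. n7.cnt = 28  [terminal]
13. n6.sig = 4  [B.key * 3 - 71]
14. n1.sig = 18  [h.cnt + B₀.idx + 9]
15. n8.idx = -5  [B₀.sig * -2 + 31]
16. n8.key = 27  [B₀.sig + 9]
17. n9.wid = false  [B.idx > -5]
18. n10.lab = -6  [terminal]
19. n11.lab = 3  [terminal]
20. n9.depth = 24  [c₀.lab + c₁.lab + 27]
21. n9.lab = false  [A.wid == true]
22. n8.sig = 19  [A.depth - 5]
23. n0.cnt = false  [B₁.sig > 19]
24. n0.live = 22  [B₀.sig + 4]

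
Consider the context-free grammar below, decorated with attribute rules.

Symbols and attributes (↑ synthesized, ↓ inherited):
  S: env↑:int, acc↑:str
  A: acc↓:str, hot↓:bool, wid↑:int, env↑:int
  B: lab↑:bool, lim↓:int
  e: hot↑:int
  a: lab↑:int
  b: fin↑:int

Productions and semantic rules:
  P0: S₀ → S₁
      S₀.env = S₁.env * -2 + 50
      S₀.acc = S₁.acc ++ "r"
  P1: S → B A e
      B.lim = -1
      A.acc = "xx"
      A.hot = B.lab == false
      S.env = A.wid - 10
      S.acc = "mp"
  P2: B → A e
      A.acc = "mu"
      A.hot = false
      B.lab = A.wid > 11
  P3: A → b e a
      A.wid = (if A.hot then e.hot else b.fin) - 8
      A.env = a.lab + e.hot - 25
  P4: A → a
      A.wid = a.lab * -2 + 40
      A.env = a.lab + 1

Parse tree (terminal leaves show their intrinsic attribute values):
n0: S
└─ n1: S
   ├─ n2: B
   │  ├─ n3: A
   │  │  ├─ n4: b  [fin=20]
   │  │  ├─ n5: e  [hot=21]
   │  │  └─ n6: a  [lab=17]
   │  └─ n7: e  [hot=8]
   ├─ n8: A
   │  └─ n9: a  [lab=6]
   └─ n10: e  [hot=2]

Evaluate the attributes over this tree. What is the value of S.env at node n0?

14

1. n2.lim = -1  [-1]
2. n3.acc = "mu"  ["mu"]
3. n3.hot = false  [false]
4. n4.fin = 20  [terminal]
5. n5.hot = 21  [terminal]
6. n6.lab = 17  [terminal]
7. n3.wid = 12  [(if A.hot then e.hot else b.fin) - 8]
8. n3.env = 13  [a.lab + e.hot - 25]
9. n7.hot = 8  [terminal]
10. n2.lab = true  [A.wid > 11]
11. n8.acc = "xx"  ["xx"]
12. n8.hot = false  [B.lab == false]
13. n9.lab = 6  [terminal]
14. n8.wid = 28  [a.lab * -2 + 40]
15. n8.env = 7  [a.lab + 1]
16. n10.hot = 2  [terminal]
17. n1.env = 18  [A.wid - 10]
18. n1.acc = "mp"  ["mp"]
19. n0.env = 14  [S₁.env * -2 + 50]
20. n0.acc = "mpr"  [S₁.acc ++ "r"]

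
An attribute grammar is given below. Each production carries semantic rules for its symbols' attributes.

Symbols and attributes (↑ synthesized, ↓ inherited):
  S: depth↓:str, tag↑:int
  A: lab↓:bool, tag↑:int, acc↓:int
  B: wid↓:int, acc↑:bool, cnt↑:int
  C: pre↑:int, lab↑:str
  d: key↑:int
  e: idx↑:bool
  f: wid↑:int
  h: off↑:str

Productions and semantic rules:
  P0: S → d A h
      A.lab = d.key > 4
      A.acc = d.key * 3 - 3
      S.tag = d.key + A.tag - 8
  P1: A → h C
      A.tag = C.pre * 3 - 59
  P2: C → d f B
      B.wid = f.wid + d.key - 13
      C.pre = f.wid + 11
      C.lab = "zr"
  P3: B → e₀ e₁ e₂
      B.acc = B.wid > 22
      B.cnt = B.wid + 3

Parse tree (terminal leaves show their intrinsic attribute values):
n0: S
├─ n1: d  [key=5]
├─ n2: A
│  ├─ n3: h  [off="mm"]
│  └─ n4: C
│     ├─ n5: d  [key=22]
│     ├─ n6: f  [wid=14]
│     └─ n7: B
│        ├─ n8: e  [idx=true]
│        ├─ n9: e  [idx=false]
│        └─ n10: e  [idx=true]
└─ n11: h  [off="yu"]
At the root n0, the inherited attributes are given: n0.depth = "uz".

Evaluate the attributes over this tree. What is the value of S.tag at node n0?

1. n0.depth = "uz"  [given at root]
2. n1.key = 5  [terminal]
3. n2.lab = true  [d.key > 4]
4. n2.acc = 12  [d.key * 3 - 3]
5. n3.off = "mm"  [terminal]
6. n5.key = 22  [terminal]
7. n6.wid = 14  [terminal]
8. n7.wid = 23  [f.wid + d.key - 13]
9. n8.idx = true  [terminal]
10. n9.idx = false  [terminal]
11. n10.idx = true  [terminal]
12. n7.acc = true  [B.wid > 22]
13. n7.cnt = 26  [B.wid + 3]
14. n4.pre = 25  [f.wid + 11]
15. n4.lab = "zr"  ["zr"]
16. n2.tag = 16  [C.pre * 3 - 59]
17. n11.off = "yu"  [terminal]
18. n0.tag = 13  [d.key + A.tag - 8]

13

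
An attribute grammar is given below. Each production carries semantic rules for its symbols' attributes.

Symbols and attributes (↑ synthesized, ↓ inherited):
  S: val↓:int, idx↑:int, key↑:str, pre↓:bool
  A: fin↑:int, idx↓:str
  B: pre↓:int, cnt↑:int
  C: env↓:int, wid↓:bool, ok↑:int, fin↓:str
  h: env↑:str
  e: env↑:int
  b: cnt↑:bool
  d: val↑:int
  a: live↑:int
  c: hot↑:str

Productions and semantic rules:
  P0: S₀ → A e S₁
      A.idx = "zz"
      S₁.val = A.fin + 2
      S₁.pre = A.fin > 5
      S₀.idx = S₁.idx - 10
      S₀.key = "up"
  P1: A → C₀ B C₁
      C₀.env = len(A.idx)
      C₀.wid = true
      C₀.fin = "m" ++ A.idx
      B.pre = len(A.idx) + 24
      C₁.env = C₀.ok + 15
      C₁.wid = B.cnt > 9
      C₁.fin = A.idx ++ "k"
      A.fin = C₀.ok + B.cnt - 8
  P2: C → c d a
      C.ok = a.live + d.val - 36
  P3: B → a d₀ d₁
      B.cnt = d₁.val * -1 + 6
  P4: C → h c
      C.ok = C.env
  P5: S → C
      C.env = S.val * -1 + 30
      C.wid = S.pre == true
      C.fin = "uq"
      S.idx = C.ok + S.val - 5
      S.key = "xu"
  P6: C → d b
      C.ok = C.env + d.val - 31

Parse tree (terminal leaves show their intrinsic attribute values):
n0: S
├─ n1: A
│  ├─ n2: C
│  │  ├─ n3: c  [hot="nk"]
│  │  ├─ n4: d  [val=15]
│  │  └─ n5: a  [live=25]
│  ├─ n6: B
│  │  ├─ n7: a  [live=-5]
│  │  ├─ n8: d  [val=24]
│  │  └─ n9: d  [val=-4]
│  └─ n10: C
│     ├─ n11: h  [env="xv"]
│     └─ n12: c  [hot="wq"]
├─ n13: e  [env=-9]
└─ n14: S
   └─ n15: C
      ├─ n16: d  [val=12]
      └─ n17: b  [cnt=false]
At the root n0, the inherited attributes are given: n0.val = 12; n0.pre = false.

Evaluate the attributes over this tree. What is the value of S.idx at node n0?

1. n0.val = 12  [given at root]
2. n0.pre = false  [given at root]
3. n1.idx = "zz"  ["zz"]
4. n2.env = 2  [len(A.idx)]
5. n2.wid = true  [true]
6. n2.fin = "mzz"  ["m" ++ A.idx]
7. n3.hot = "nk"  [terminal]
8. n4.val = 15  [terminal]
9. n5.live = 25  [terminal]
10. n2.ok = 4  [a.live + d.val - 36]
11. n6.pre = 26  [len(A.idx) + 24]
12. n7.live = -5  [terminal]
13. n8.val = 24  [terminal]
14. n9.val = -4  [terminal]
15. n6.cnt = 10  [d₁.val * -1 + 6]
16. n10.env = 19  [C₀.ok + 15]
17. n10.wid = true  [B.cnt > 9]
18. n10.fin = "zzk"  [A.idx ++ "k"]
19. n11.env = "xv"  [terminal]
20. n12.hot = "wq"  [terminal]
21. n10.ok = 19  [C.env]
22. n1.fin = 6  [C₀.ok + B.cnt - 8]
23. n13.env = -9  [terminal]
24. n14.val = 8  [A.fin + 2]
25. n14.pre = true  [A.fin > 5]
26. n15.env = 22  [S.val * -1 + 30]
27. n15.wid = true  [S.pre == true]
28. n15.fin = "uq"  ["uq"]
29. n16.val = 12  [terminal]
30. n17.cnt = false  [terminal]
31. n15.ok = 3  [C.env + d.val - 31]
32. n14.idx = 6  [C.ok + S.val - 5]
33. n14.key = "xu"  ["xu"]
34. n0.idx = -4  [S₁.idx - 10]
35. n0.key = "up"  ["up"]

-4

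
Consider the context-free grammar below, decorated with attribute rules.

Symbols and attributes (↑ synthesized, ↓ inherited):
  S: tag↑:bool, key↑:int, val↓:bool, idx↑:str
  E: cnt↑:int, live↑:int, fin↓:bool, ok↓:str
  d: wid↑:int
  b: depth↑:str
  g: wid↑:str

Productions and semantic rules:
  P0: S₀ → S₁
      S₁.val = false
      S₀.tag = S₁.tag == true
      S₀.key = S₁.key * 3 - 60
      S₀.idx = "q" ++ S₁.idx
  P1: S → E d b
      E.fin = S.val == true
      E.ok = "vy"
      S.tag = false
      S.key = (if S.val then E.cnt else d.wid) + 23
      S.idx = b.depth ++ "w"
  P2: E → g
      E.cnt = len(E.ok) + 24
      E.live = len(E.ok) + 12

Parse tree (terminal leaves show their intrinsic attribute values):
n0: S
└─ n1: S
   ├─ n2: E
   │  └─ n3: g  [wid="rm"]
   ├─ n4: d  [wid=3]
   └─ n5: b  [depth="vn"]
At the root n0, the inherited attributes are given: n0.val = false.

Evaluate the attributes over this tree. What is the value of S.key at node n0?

1. n0.val = false  [given at root]
2. n1.val = false  [false]
3. n2.fin = false  [S.val == true]
4. n2.ok = "vy"  ["vy"]
5. n3.wid = "rm"  [terminal]
6. n2.cnt = 26  [len(E.ok) + 24]
7. n2.live = 14  [len(E.ok) + 12]
8. n4.wid = 3  [terminal]
9. n5.depth = "vn"  [terminal]
10. n1.tag = false  [false]
11. n1.key = 26  [(if S.val then E.cnt else d.wid) + 23]
12. n1.idx = "vnw"  [b.depth ++ "w"]
13. n0.tag = false  [S₁.tag == true]
14. n0.key = 18  [S₁.key * 3 - 60]
15. n0.idx = "qvnw"  ["q" ++ S₁.idx]

18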